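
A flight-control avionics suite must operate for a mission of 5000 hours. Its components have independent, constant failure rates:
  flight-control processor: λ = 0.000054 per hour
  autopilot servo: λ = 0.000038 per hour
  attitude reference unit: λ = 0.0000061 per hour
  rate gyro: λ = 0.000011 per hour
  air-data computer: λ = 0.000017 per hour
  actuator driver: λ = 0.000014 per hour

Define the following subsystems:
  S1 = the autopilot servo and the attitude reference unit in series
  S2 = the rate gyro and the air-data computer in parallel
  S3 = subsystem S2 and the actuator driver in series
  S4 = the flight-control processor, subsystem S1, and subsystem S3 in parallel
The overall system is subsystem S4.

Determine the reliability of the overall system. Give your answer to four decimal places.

R(flight-control processor) = exp(−0.000054 × 5000) = 0.763379
R(autopilot servo) = exp(−0.000038 × 5000) = 0.826959
R(attitude reference unit) = exp(−0.0000061 × 5000) = 0.969960
R(rate gyro) = exp(−0.000011 × 5000) = 0.946485
R(air-data computer) = exp(−0.000017 × 5000) = 0.918512
R(actuator driver) = exp(−0.000014 × 5000) = 0.932394
Series (autopilot servo and attitude reference unit): 0.826959 × 0.969960 = 0.802117
Parallel (rate gyro and air-data computer): 1 − (1 − 0.946485)(1 − 0.918512) = 0.995639
Series ([0.995639] and actuator driver): 0.995639 × 0.932394 = 0.928328
Parallel (flight-control processor, [0.802117], and [0.928328]): 1 − (1 − 0.763379)(1 − 0.802117)(1 − 0.928328) = 0.9966

0.9966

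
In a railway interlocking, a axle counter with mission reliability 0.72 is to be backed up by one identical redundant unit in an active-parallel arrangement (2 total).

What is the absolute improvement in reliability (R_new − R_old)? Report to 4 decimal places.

0.2016

R_before = 0.72
R_after = 1 − (1 − 0.72)^2 = 0.9216
ΔR = 0.9216 − 0.72 = 0.2016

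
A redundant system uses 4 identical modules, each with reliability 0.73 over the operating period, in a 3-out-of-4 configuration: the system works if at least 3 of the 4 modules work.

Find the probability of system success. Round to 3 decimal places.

0.704

R = Σ_{i=3}^{4} C(4,i) p^i (1−p)^{4−i} with p = 0.73
C(4,3)·0.73^3·0.27^1 = 0.42014
C(4,4)·0.73^4·0.27^0 = 0.28398
Sum = 0.704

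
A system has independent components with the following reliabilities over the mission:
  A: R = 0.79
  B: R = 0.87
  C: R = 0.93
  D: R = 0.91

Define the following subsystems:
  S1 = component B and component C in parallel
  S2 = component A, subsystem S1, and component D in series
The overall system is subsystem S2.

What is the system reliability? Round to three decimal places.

Parallel (B and C): 1 − (1 − 0.87000)(1 − 0.93000) = 0.99090
Series (A, [0.99090], and D): 0.79000 × 0.99090 × 0.91000 = 0.712

0.712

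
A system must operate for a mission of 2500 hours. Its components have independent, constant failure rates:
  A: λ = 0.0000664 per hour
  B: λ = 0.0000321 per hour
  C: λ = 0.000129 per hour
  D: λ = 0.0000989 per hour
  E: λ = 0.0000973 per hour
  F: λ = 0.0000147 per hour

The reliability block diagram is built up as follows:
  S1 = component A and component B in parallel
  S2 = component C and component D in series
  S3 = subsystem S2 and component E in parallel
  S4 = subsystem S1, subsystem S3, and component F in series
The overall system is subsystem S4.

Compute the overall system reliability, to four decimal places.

R(A) = exp(−0.0000664 × 2500) = 0.847046
R(B) = exp(−0.0000321 × 2500) = 0.922886
R(C) = exp(−0.000129 × 2500) = 0.724336
R(D) = exp(−0.0000989 × 2500) = 0.780945
R(E) = exp(−0.0000973 × 2500) = 0.784075
R(F) = exp(−0.0000147 × 2500) = 0.963917
Parallel (A and B): 1 − (1 − 0.847046)(1 − 0.922886) = 0.988205
Series (C and D): 0.724336 × 0.780945 = 0.565667
Parallel ([0.565667] and E): 1 − (1 − 0.565667)(1 − 0.784075) = 0.906217
Series ([0.988205], [0.906217], and F): 0.988205 × 0.906217 × 0.963917 = 0.8632

0.8632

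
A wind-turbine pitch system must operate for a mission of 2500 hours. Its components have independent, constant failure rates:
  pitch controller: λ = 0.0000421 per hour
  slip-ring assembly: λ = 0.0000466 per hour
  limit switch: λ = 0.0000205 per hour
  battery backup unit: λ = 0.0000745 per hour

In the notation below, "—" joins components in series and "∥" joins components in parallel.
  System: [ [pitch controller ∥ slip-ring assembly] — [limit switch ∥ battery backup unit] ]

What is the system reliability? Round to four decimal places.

0.9806

R(pitch controller) = exp(−0.0000421 × 2500) = 0.900099
R(slip-ring assembly) = exp(−0.0000466 × 2500) = 0.890030
R(limit switch) = exp(−0.0000205 × 2500) = 0.950041
R(battery backup unit) = exp(−0.0000745 × 2500) = 0.830066
Parallel (pitch controller and slip-ring assembly): 1 − (1 − 0.900099)(1 − 0.890030) = 0.989014
Parallel (limit switch and battery backup unit): 1 − (1 − 0.950041)(1 − 0.830066) = 0.991510
Series ([0.989014] and [0.991510]): 0.989014 × 0.991510 = 0.9806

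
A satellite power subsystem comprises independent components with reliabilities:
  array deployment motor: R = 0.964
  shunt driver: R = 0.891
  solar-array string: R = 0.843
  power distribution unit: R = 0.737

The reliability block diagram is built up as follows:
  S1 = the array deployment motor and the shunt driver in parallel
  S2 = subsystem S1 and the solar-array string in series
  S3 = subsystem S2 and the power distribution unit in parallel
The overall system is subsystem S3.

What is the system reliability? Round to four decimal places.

0.9578

Parallel (array deployment motor and shunt driver): 1 − (1 − 0.964000)(1 − 0.891000) = 0.996076
Series ([0.996076] and solar-array string): 0.996076 × 0.843000 = 0.839692
Parallel ([0.839692] and power distribution unit): 1 − (1 − 0.839692)(1 − 0.737000) = 0.9578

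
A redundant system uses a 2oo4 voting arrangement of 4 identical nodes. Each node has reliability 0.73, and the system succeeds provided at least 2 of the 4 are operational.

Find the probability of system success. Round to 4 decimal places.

R = Σ_{i=2}^{4} C(4,i) p^i (1−p)^{4−i} with p = 0.73
C(4,2)·0.73^2·0.27^2 = 0.233090
C(4,3)·0.73^3·0.27^1 = 0.420138
C(4,4)·0.73^4·0.27^0 = 0.283982
Sum = 0.9372

0.9372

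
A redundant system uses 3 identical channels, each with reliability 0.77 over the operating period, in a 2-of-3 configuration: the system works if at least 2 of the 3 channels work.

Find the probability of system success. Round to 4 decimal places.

0.8656

R = Σ_{i=2}^{3} C(3,i) p^i (1−p)^{3−i} with p = 0.77
C(3,2)·0.77^2·0.23^1 = 0.409101
C(3,3)·0.77^3·0.23^0 = 0.456533
Sum = 0.8656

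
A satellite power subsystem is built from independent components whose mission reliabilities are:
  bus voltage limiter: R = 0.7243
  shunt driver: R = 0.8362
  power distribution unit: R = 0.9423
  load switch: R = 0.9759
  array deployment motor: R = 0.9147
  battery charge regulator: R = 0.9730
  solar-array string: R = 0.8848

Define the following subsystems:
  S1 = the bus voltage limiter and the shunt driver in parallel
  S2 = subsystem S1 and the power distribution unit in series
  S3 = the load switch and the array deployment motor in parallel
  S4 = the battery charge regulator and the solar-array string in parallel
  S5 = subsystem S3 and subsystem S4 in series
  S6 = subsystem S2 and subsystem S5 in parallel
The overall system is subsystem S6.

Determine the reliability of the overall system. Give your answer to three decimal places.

Parallel (bus voltage limiter and shunt driver): 1 − (1 − 0.72430)(1 − 0.83620) = 0.95484
Series ([0.95484] and power distribution unit): 0.95484 × 0.94230 = 0.89975
Parallel (load switch and array deployment motor): 1 − (1 − 0.97590)(1 − 0.91470) = 0.99794
Parallel (battery charge regulator and solar-array string): 1 − (1 − 0.97300)(1 − 0.88480) = 0.99689
Series ([0.99794] and [0.99689]): 0.99794 × 0.99689 = 0.99484
Parallel ([0.89975] and [0.99484]): 1 − (1 − 0.89975)(1 − 0.99484) = 0.999

0.999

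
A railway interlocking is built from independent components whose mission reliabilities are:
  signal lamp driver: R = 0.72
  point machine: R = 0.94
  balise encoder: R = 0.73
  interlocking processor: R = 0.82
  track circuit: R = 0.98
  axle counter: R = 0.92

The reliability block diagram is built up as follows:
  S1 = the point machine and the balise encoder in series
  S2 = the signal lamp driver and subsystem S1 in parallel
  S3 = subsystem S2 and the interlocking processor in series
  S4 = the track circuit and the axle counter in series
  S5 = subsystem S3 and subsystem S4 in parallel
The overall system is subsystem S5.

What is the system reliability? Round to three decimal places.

Series (point machine and balise encoder): 0.94000 × 0.73000 = 0.68620
Parallel (signal lamp driver and [0.68620]): 1 − (1 − 0.72000)(1 − 0.68620) = 0.91214
Series ([0.91214] and interlocking processor): 0.91214 × 0.82000 = 0.74795
Series (track circuit and axle counter): 0.98000 × 0.92000 = 0.90160
Parallel ([0.74795] and [0.90160]): 1 − (1 − 0.74795)(1 − 0.90160) = 0.975

0.975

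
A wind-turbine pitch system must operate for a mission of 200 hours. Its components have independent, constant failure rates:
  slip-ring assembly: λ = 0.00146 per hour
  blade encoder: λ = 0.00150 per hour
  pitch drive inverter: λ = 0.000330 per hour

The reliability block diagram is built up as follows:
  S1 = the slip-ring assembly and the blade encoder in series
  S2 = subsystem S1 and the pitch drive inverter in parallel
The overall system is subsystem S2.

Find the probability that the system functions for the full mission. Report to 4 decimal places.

R(slip-ring assembly) = exp(−0.00146 × 200) = 0.746769
R(blade encoder) = exp(−0.00150 × 200) = 0.740818
R(pitch drive inverter) = exp(−0.000330 × 200) = 0.936131
Series (slip-ring assembly and blade encoder): 0.746769 × 0.740818 = 0.553220
Parallel ([0.553220] and pitch drive inverter): 1 − (1 − 0.553220)(1 − 0.936131) = 0.9715

0.9715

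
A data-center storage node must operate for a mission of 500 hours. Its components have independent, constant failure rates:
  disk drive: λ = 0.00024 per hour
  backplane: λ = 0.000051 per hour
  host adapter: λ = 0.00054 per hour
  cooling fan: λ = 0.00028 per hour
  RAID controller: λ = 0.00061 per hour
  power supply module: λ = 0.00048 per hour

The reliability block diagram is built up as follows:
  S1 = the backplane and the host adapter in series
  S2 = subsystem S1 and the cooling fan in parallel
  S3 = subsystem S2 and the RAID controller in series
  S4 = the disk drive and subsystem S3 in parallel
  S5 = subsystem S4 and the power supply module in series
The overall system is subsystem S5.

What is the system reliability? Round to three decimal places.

R(disk drive) = exp(−0.00024 × 500) = 0.88692
R(backplane) = exp(−0.000051 × 500) = 0.97482
R(host adapter) = exp(−0.00054 × 500) = 0.76338
R(cooling fan) = exp(−0.00028 × 500) = 0.86936
R(RAID controller) = exp(−0.00061 × 500) = 0.73712
R(power supply module) = exp(−0.00048 × 500) = 0.78663
Series (backplane and host adapter): 0.97482 × 0.76338 = 0.74416
Parallel ([0.74416] and cooling fan): 1 − (1 − 0.74416)(1 − 0.86936) = 0.96658
Series ([0.96658] and RAID controller): 0.96658 × 0.73712 = 0.71249
Parallel (disk drive and [0.71249]): 1 − (1 − 0.88692)(1 − 0.71249) = 0.96749
Series ([0.96749] and power supply module): 0.96749 × 0.78663 = 0.761

0.761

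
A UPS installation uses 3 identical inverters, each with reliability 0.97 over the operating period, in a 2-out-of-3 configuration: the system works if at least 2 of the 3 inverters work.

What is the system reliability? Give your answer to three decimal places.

R = Σ_{i=2}^{3} C(3,i) p^i (1−p)^{3−i} with p = 0.97
C(3,2)·0.97^2·0.03^1 = 0.08468
C(3,3)·0.97^3·0.03^0 = 0.91267
Sum = 0.997

0.997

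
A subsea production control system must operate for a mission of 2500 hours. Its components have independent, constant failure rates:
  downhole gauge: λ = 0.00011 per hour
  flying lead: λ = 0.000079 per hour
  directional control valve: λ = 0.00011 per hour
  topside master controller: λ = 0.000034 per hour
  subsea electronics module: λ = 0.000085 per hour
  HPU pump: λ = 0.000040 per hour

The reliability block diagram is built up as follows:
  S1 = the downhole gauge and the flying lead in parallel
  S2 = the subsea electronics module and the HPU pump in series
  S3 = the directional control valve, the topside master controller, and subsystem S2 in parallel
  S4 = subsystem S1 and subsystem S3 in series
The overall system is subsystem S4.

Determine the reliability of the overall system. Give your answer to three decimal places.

R(downhole gauge) = exp(−0.00011 × 2500) = 0.75957
R(flying lead) = exp(−0.000079 × 2500) = 0.82078
R(directional control valve) = exp(−0.00011 × 2500) = 0.75957
R(topside master controller) = exp(−0.000034 × 2500) = 0.91851
R(subsea electronics module) = exp(−0.000085 × 2500) = 0.80856
R(HPU pump) = exp(−0.000040 × 2500) = 0.90484
Parallel (downhole gauge and flying lead): 1 − (1 − 0.75957)(1 − 0.82078) = 0.95691
Series (subsea electronics module and HPU pump): 0.80856 × 0.90484 = 0.73162
Parallel (directional control valve, topside master controller, and [0.73162]): 1 − (1 − 0.75957)(1 − 0.91851)(1 − 0.73162) = 0.99474
Series ([0.95691] and [0.99474]): 0.95691 × 0.99474 = 0.952

0.952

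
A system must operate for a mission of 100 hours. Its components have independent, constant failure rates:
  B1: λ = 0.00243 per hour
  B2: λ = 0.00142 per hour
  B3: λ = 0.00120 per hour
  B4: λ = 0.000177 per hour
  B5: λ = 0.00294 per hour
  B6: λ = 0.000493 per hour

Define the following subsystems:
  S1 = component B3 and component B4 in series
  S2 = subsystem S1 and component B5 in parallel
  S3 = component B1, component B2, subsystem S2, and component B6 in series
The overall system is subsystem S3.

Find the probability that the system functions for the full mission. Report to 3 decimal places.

0.626

R(B1) = exp(−0.00243 × 100) = 0.78427
R(B2) = exp(−0.00142 × 100) = 0.86762
R(B3) = exp(−0.00120 × 100) = 0.88692
R(B4) = exp(−0.000177 × 100) = 0.98246
R(B5) = exp(−0.00294 × 100) = 0.74528
R(B6) = exp(−0.000493 × 100) = 0.95190
Series (B3 and B4): 0.88692 × 0.98246 = 0.87136
Parallel ([0.87136] and B5): 1 − (1 − 0.87136)(1 − 0.74528) = 0.96723
Series (B1, B2, [0.96723], and B6): 0.78427 × 0.86762 × 0.96723 × 0.95190 = 0.626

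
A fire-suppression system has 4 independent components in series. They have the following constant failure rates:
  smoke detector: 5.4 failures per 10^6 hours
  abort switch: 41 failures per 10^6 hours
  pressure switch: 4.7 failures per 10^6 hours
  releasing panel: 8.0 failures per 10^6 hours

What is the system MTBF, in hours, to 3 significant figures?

16900

Series of exponential components: λ_sys = Σ λ_i
λ_sys = 0.0000054 + 0.000041 + 0.0000047 + 0.0000080 = 5.9100e-05 /h
MTBF = 1 / λ_sys = 16900 h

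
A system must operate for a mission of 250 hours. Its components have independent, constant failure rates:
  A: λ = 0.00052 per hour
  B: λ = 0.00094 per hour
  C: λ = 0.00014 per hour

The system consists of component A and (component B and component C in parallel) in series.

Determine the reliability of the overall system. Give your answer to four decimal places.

R(A) = exp(−0.00052 × 250) = 0.878095
R(B) = exp(−0.00094 × 250) = 0.790571
R(C) = exp(−0.00014 × 250) = 0.965605
Parallel (B and C): 1 − (1 − 0.790571)(1 − 0.965605) = 0.992797
Series (A and [0.992797]): 0.878095 × 0.992797 = 0.8718

0.8718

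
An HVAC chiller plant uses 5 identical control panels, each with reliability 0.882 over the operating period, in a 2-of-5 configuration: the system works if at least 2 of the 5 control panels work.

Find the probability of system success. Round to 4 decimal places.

0.9991

R = Σ_{i=2}^{5} C(5,i) p^i (1−p)^{5−i} with p = 0.882
C(5,2)·0.882^2·0.118^3 = 0.012782
C(5,3)·0.882^3·0.118^2 = 0.095537
C(5,4)·0.882^4·0.118^1 = 0.357048
C(5,5)·0.882^5·0.118^0 = 0.533756
Sum = 0.9991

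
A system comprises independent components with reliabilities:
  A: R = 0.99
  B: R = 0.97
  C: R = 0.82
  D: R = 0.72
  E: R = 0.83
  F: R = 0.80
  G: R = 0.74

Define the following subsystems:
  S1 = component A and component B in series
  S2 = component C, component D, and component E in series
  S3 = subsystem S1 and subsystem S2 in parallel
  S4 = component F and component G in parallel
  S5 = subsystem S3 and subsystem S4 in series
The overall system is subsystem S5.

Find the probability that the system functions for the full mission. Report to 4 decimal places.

Series (A and B): 0.990000 × 0.970000 = 0.960300
Series (C, D, and E): 0.820000 × 0.720000 × 0.830000 = 0.490032
Parallel ([0.960300] and [0.490032]): 1 − (1 − 0.960300)(1 − 0.490032) = 0.979754
Parallel (F and G): 1 − (1 − 0.800000)(1 − 0.740000) = 0.948000
Series ([0.979754] and [0.948000]): 0.979754 × 0.948000 = 0.9288

0.9288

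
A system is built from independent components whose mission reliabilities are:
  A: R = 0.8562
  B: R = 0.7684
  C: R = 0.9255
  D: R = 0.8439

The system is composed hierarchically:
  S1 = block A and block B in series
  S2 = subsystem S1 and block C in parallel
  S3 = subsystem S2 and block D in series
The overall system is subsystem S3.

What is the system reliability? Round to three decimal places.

Series (A and B): 0.85620 × 0.76840 = 0.65790
Parallel ([0.65790] and C): 1 − (1 − 0.65790)(1 − 0.92550) = 0.97451
Series ([0.97451] and D): 0.97451 × 0.84390 = 0.822

0.822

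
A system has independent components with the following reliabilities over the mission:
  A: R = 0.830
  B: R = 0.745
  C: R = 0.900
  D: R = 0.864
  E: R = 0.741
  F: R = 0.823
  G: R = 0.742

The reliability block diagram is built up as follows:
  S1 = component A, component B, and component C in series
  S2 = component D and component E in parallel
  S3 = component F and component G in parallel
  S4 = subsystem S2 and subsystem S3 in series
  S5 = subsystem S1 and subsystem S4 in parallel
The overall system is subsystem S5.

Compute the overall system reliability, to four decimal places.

0.9648

Series (A, B, and C): 0.830000 × 0.745000 × 0.900000 = 0.556515
Parallel (D and E): 1 − (1 − 0.864000)(1 − 0.741000) = 0.964776
Parallel (F and G): 1 − (1 − 0.823000)(1 − 0.742000) = 0.954334
Series ([0.964776] and [0.954334]): 0.964776 × 0.954334 = 0.920719
Parallel ([0.556515] and [0.920719]): 1 − (1 − 0.556515)(1 − 0.920719) = 0.9648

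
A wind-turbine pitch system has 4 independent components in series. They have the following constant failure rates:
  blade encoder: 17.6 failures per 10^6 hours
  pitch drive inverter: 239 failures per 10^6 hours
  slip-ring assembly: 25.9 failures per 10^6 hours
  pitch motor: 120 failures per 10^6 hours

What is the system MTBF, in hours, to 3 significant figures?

2480

Series of exponential components: λ_sys = Σ λ_i
λ_sys = 0.0000176 + 0.000239 + 0.0000259 + 0.000120 = 4.0250e-04 /h
MTBF = 1 / λ_sys = 2480 h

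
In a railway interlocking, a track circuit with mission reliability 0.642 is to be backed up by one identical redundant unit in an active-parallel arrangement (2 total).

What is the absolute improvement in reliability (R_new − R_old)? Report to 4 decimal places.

R_before = 0.642
R_after = 1 − (1 − 0.642)^2 = 0.8718
ΔR = 0.8718 − 0.642 = 0.2298

0.2298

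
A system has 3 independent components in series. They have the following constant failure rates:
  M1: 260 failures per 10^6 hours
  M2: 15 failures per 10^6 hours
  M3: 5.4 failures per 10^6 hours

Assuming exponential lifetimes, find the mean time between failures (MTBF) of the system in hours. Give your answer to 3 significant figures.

3570

Series of exponential components: λ_sys = Σ λ_i
λ_sys = 0.00026 + 0.000015 + 0.0000054 = 2.8040e-04 /h
MTBF = 1 / λ_sys = 3570 h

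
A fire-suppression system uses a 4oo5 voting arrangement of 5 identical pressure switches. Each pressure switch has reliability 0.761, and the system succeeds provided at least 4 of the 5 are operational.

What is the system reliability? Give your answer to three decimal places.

R = Σ_{i=4}^{5} C(5,i) p^i (1−p)^{5−i} with p = 0.761
C(5,4)·0.761^4·0.239^1 = 0.40078
C(5,5)·0.761^5·0.239^0 = 0.25523
Sum = 0.656

0.656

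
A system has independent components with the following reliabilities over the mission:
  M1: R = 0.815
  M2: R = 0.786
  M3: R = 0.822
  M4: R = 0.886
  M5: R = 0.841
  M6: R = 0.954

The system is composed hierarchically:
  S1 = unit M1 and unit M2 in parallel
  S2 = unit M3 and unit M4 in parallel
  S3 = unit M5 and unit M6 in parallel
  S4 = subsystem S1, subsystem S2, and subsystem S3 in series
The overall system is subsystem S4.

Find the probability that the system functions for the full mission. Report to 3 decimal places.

Parallel (M1 and M2): 1 − (1 − 0.81500)(1 − 0.78600) = 0.96041
Parallel (M3 and M4): 1 − (1 − 0.82200)(1 − 0.88600) = 0.97971
Parallel (M5 and M6): 1 − (1 − 0.84100)(1 − 0.95400) = 0.99269
Series ([0.96041], [0.97971], and [0.99269]): 0.96041 × 0.97971 × 0.99269 = 0.934

0.934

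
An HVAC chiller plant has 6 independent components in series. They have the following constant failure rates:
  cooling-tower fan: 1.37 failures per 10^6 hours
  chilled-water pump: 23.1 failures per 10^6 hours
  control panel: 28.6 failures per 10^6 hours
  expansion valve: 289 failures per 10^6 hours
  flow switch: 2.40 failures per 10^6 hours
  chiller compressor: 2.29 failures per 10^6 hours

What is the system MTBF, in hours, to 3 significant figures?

Series of exponential components: λ_sys = Σ λ_i
λ_sys = 0.00000137 + 0.0000231 + 0.0000286 + 0.000289 + 0.00000240 + 0.00000229 = 3.4676e-04 /h
MTBF = 1 / λ_sys = 2880 h

2880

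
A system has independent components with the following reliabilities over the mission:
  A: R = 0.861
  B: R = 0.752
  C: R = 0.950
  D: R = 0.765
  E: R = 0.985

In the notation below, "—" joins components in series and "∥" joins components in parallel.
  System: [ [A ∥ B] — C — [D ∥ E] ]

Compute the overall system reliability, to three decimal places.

0.914

Parallel (A and B): 1 − (1 − 0.86100)(1 − 0.75200) = 0.96553
Parallel (D and E): 1 − (1 − 0.76500)(1 − 0.98500) = 0.99648
Series ([0.96553], C, and [0.99648]): 0.96553 × 0.95000 × 0.99648 = 0.914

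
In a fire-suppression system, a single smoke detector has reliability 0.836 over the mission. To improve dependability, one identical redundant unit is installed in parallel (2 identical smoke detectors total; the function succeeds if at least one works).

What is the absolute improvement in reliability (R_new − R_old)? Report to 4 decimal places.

0.1371

R_before = 0.836
R_after = 1 − (1 − 0.836)^2 = 0.9731
ΔR = 0.9731 − 0.836 = 0.1371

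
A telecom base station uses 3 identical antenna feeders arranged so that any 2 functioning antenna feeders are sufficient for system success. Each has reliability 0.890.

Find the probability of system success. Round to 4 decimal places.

R = Σ_{i=2}^{3} C(3,i) p^i (1−p)^{3−i} with p = 0.890
C(3,2)·0.890^2·0.110^1 = 0.261393
C(3,3)·0.890^3·0.110^0 = 0.704969
Sum = 0.9664

0.9664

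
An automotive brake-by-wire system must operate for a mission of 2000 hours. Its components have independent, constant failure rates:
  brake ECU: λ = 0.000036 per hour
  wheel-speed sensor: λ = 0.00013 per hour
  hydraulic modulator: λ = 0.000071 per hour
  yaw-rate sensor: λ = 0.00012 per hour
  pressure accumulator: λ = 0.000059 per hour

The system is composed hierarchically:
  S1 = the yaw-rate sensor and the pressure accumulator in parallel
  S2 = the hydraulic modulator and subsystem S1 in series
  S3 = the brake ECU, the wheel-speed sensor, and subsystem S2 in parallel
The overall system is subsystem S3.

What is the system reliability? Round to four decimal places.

0.9976

R(brake ECU) = exp(−0.000036 × 2000) = 0.930531
R(wheel-speed sensor) = exp(−0.00013 × 2000) = 0.771052
R(hydraulic modulator) = exp(−0.000071 × 2000) = 0.867621
R(yaw-rate sensor) = exp(−0.00012 × 2000) = 0.786628
R(pressure accumulator) = exp(−0.000059 × 2000) = 0.888696
Parallel (yaw-rate sensor and pressure accumulator): 1 − (1 − 0.786628)(1 − 0.888696) = 0.976251
Series (hydraulic modulator and [0.976251]): 0.867621 × 0.976251 = 0.847016
Parallel (brake ECU, wheel-speed sensor, and [0.847016]): 1 − (1 − 0.930531)(1 − 0.771052)(1 − 0.847016) = 0.9976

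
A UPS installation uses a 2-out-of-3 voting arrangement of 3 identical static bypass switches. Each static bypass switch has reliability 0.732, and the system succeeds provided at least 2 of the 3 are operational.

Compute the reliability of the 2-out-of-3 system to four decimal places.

0.8230

R = Σ_{i=2}^{3} C(3,i) p^i (1−p)^{3−i} with p = 0.732
C(3,2)·0.732^2·0.268^1 = 0.430802
C(3,3)·0.732^3·0.268^0 = 0.392223
Sum = 0.8230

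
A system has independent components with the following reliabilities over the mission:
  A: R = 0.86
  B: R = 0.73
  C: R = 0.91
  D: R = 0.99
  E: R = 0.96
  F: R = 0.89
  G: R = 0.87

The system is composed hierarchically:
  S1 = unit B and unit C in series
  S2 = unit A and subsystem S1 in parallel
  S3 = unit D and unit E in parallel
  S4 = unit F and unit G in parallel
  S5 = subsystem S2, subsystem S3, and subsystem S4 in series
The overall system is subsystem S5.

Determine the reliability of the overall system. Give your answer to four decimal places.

Series (B and C): 0.730000 × 0.910000 = 0.664300
Parallel (A and [0.664300]): 1 − (1 − 0.860000)(1 − 0.664300) = 0.953002
Parallel (D and E): 1 − (1 − 0.990000)(1 − 0.960000) = 0.999600
Parallel (F and G): 1 − (1 − 0.890000)(1 − 0.870000) = 0.985700
Series ([0.953002], [0.999600], and [0.985700]): 0.953002 × 0.999600 × 0.985700 = 0.9390

0.9390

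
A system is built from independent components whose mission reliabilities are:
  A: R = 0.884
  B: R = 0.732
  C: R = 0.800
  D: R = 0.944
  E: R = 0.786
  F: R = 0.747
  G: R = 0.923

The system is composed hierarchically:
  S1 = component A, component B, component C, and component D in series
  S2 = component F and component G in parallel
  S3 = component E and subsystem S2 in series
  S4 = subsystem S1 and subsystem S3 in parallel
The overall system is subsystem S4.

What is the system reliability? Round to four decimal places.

0.8827

Series (A, B, C, and D): 0.884000 × 0.732000 × 0.800000 × 0.944000 = 0.488681
Parallel (F and G): 1 − (1 − 0.747000)(1 − 0.923000) = 0.980519
Series (E and [0.980519]): 0.786000 × 0.980519 = 0.770688
Parallel ([0.488681] and [0.770688]): 1 − (1 − 0.488681)(1 − 0.770688) = 0.8827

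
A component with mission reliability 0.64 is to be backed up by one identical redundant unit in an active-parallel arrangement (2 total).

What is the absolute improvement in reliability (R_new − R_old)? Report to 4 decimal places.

0.2304

R_before = 0.64
R_after = 1 − (1 − 0.64)^2 = 0.8704
ΔR = 0.8704 − 0.64 = 0.2304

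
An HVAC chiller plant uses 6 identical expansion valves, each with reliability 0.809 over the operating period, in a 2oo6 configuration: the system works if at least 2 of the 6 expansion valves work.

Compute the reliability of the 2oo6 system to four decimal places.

R = Σ_{i=2}^{6} C(6,i) p^i (1−p)^{6−i} with p = 0.809
C(6,2)·0.809^2·0.191^4 = 0.013065
C(6,3)·0.809^3·0.191^3 = 0.073786
C(6,4)·0.809^4·0.191^2 = 0.234397
C(6,5)·0.809^5·0.191^1 = 0.397125
C(6,6)·0.809^6·0.191^0 = 0.280344
Sum = 0.9987

0.9987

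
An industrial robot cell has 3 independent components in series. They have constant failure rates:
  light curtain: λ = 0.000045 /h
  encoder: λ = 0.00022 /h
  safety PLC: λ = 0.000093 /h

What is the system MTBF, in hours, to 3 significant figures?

Series of exponential components: λ_sys = Σ λ_i
λ_sys = 0.000045 + 0.00022 + 0.000093 = 3.5800e-04 /h
MTBF = 1 / λ_sys = 2790 h

2790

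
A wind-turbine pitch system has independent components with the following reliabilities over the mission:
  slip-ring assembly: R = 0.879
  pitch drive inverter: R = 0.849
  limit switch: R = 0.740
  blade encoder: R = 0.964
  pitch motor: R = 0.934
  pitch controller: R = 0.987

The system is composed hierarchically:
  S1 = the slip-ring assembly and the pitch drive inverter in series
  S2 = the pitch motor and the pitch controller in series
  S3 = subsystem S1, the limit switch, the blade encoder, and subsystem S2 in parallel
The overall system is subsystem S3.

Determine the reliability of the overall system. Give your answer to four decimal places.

0.9998

Series (slip-ring assembly and pitch drive inverter): 0.879000 × 0.849000 = 0.746271
Series (pitch motor and pitch controller): 0.934000 × 0.987000 = 0.921858
Parallel ([0.746271], limit switch, blade encoder, and [0.921858]): 1 − (1 − 0.746271)(1 − 0.740000)(1 − 0.964000)(1 − 0.921858) = 0.9998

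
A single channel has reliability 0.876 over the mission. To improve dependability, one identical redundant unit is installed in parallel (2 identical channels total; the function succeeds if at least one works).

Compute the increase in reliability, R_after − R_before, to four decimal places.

0.1086

R_before = 0.876
R_after = 1 − (1 − 0.876)^2 = 0.9846
ΔR = 0.9846 − 0.876 = 0.1086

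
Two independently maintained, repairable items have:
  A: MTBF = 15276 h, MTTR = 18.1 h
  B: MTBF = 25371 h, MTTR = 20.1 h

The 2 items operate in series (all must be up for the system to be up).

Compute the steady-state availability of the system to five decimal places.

A(A) = MTBF/(MTBF+MTTR) = 15276/(15276+18.1) = 0.998817
A(B) = MTBF/(MTBF+MTTR) = 25371/(25371+20.1) = 0.999208
Series availability: 0.998817 × 0.999208 = 0.99803

0.99803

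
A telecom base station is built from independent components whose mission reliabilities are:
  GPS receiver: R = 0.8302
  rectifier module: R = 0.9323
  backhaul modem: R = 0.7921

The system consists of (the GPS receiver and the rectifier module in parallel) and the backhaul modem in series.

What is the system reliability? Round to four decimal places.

0.7830

Parallel (GPS receiver and rectifier module): 1 − (1 − 0.830200)(1 − 0.932300) = 0.988505
Series ([0.988505] and backhaul modem): 0.988505 × 0.792100 = 0.7830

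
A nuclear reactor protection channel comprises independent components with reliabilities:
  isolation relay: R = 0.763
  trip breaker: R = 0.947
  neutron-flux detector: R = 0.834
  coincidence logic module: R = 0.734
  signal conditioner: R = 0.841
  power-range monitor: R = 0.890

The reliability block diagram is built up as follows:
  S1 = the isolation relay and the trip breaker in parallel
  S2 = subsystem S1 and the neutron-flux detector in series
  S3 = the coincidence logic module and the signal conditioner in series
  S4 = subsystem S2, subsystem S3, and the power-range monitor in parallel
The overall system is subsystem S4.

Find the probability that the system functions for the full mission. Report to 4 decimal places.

Parallel (isolation relay and trip breaker): 1 − (1 − 0.763000)(1 − 0.947000) = 0.987439
Series ([0.987439] and neutron-flux detector): 0.987439 × 0.834000 = 0.823524
Series (coincidence logic module and signal conditioner): 0.734000 × 0.841000 = 0.617294
Parallel ([0.823524], [0.617294], and power-range monitor): 1 − (1 − 0.823524)(1 − 0.617294)(1 − 0.890000) = 0.9926

0.9926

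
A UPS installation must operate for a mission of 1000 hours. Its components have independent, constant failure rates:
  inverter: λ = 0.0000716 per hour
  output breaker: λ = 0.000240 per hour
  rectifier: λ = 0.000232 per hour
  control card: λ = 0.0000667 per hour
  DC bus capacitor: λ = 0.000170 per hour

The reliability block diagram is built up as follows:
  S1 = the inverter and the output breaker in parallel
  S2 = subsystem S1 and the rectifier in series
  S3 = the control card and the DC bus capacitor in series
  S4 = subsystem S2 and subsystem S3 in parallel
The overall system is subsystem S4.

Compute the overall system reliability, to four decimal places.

R(inverter) = exp(−0.0000716 × 1000) = 0.930903
R(output breaker) = exp(−0.000240 × 1000) = 0.786628
R(rectifier) = exp(−0.000232 × 1000) = 0.792946
R(control card) = exp(−0.0000667 × 1000) = 0.935476
R(DC bus capacitor) = exp(−0.000170 × 1000) = 0.843665
Parallel (inverter and output breaker): 1 − (1 − 0.930903)(1 − 0.786628) = 0.985257
Series ([0.985257] and rectifier): 0.985257 × 0.792946 = 0.781256
Series (control card and DC bus capacitor): 0.935476 × 0.843665 = 0.789228
Parallel ([0.781256] and [0.789228]): 1 − (1 − 0.781256)(1 − 0.789228) = 0.9539

0.9539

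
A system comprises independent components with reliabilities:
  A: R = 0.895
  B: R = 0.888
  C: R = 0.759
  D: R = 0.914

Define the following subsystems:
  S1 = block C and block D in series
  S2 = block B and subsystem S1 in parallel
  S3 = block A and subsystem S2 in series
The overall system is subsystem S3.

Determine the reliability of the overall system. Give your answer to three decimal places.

Series (C and D): 0.75900 × 0.91400 = 0.69373
Parallel (B and [0.69373]): 1 − (1 − 0.88800)(1 − 0.69373) = 0.96570
Series (A and [0.96570]): 0.89500 × 0.96570 = 0.864

0.864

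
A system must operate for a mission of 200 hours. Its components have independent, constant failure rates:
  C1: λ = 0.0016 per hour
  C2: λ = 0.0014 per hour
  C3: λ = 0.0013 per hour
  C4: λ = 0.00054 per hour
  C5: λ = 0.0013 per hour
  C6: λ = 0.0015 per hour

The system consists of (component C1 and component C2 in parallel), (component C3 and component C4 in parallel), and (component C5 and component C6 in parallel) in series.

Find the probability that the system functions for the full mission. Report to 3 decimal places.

R(C1) = exp(−0.0016 × 200) = 0.72615
R(C2) = exp(−0.0014 × 200) = 0.75578
R(C3) = exp(−0.0013 × 200) = 0.77105
R(C4) = exp(−0.00054 × 200) = 0.89763
R(C5) = exp(−0.0013 × 200) = 0.77105
R(C6) = exp(−0.0015 × 200) = 0.74082
Parallel (C1 and C2): 1 − (1 − 0.72615)(1 − 0.75578) = 0.93312
Parallel (C3 and C4): 1 − (1 − 0.77105)(1 − 0.89763) = 0.97656
Parallel (C5 and C6): 1 − (1 − 0.77105)(1 − 0.74082) = 0.94066
Series ([0.93312], [0.97656], and [0.94066]): 0.93312 × 0.97656 × 0.94066 = 0.857

0.857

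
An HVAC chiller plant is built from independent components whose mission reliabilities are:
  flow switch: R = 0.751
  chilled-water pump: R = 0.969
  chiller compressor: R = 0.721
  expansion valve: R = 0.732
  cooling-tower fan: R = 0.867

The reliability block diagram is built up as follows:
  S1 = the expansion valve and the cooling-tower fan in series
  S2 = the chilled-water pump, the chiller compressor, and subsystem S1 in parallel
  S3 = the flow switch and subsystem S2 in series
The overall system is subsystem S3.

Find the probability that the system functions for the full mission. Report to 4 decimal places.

Series (expansion valve and cooling-tower fan): 0.732000 × 0.867000 = 0.634644
Parallel (chilled-water pump, chiller compressor, and [0.634644]): 1 − (1 − 0.969000)(1 − 0.721000)(1 − 0.634644) = 0.996840
Series (flow switch and [0.996840]): 0.751000 × 0.996840 = 0.7486

0.7486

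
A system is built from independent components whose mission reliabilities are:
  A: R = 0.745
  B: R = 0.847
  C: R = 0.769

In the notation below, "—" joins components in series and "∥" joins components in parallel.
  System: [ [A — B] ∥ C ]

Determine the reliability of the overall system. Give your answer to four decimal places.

Series (A and B): 0.745000 × 0.847000 = 0.631015
Parallel ([0.631015] and C): 1 − (1 − 0.631015)(1 − 0.769000) = 0.9148

0.9148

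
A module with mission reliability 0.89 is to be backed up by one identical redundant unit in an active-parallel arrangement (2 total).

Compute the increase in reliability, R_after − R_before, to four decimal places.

R_before = 0.89
R_after = 1 − (1 − 0.89)^2 = 0.9879
ΔR = 0.9879 − 0.89 = 0.0979

0.0979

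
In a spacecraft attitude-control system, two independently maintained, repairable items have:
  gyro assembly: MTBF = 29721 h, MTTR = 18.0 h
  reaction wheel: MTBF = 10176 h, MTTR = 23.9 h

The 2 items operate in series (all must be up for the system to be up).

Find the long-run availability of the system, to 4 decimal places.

A(gyro assembly) = MTBF/(MTBF+MTTR) = 29721/(29721+18.0) = 0.999395
A(reaction wheel) = MTBF/(MTBF+MTTR) = 10176/(10176+23.9) = 0.997657
Series availability: 0.999395 × 0.997657 = 0.9971

0.9971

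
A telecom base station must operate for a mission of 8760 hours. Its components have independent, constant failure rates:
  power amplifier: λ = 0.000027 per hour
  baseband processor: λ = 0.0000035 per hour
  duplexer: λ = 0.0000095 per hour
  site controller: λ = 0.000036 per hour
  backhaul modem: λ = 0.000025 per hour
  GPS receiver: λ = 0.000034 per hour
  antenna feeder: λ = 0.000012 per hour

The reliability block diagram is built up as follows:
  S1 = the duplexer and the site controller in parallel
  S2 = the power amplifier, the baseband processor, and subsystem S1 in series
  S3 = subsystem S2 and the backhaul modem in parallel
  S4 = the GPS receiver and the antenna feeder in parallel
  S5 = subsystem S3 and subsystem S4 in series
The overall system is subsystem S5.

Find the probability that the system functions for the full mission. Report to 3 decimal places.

R(power amplifier) = exp(−0.000027 × 8760) = 0.78937
R(baseband processor) = exp(−0.0000035 × 8760) = 0.96981
R(duplexer) = exp(−0.0000095 × 8760) = 0.92015
R(site controller) = exp(−0.000036 × 8760) = 0.72953
R(backhaul modem) = exp(−0.000025 × 8760) = 0.80332
R(GPS receiver) = exp(−0.000034 × 8760) = 0.74242
R(antenna feeder) = exp(−0.000012 × 8760) = 0.90022
Parallel (duplexer and site controller): 1 − (1 − 0.92015)(1 − 0.72953) = 0.97840
Series (power amplifier, baseband processor, and [0.97840]): 0.78937 × 0.96981 × 0.97840 = 0.74900
Parallel ([0.74900] and backhaul modem): 1 − (1 − 0.74900)(1 − 0.80332) = 0.95063
Parallel (GPS receiver and antenna feeder): 1 − (1 − 0.74242)(1 − 0.90022) = 0.97430
Series ([0.95063] and [0.97430]): 0.95063 × 0.97430 = 0.926

0.926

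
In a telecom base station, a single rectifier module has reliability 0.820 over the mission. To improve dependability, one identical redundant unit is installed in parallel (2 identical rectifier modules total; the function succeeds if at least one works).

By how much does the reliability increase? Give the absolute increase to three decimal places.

0.148

R_before = 0.820
R_after = 1 − (1 − 0.820)^2 = 0.968
ΔR = 0.968 − 0.820 = 0.148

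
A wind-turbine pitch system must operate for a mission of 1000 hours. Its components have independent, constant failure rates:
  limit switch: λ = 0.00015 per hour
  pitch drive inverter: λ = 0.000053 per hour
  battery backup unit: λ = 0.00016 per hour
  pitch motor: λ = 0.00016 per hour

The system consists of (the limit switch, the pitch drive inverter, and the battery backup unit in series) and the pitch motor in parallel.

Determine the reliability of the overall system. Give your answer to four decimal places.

R(limit switch) = exp(−0.00015 × 1000) = 0.860708
R(pitch drive inverter) = exp(−0.000053 × 1000) = 0.948380
R(battery backup unit) = exp(−0.00016 × 1000) = 0.852144
R(pitch motor) = exp(−0.00016 × 1000) = 0.852144
Series (limit switch, pitch drive inverter, and battery backup unit): 0.860708 × 0.948380 × 0.852144 = 0.695587
Parallel ([0.695587] and pitch motor): 1 − (1 − 0.695587)(1 − 0.852144) = 0.9550

0.9550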